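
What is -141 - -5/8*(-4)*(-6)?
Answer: -126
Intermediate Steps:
-141 - -5/8*(-4)*(-6) = -141 - -5*1/8*(-4)*(-6) = -141 - (-5/8*(-4))*(-6) = -141 - 5*(-6)/2 = -141 - 1*(-15) = -141 + 15 = -126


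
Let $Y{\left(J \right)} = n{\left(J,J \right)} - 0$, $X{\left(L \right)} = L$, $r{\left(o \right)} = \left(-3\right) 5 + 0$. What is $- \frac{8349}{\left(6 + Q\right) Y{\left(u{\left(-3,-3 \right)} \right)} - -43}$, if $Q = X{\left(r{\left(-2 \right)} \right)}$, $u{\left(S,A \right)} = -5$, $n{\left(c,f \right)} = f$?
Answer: $- \frac{759}{8} \approx -94.875$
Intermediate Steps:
$r{\left(o \right)} = -15$ ($r{\left(o \right)} = -15 + 0 = -15$)
$Q = -15$
$Y{\left(J \right)} = J$ ($Y{\left(J \right)} = J - 0 = J + 0 = J$)
$- \frac{8349}{\left(6 + Q\right) Y{\left(u{\left(-3,-3 \right)} \right)} - -43} = - \frac{8349}{\left(6 - 15\right) \left(-5\right) - -43} = - \frac{8349}{\left(-9\right) \left(-5\right) + 43} = - \frac{8349}{45 + 43} = - \frac{8349}{88} = \left(-8349\right) \frac{1}{88} = - \frac{759}{8}$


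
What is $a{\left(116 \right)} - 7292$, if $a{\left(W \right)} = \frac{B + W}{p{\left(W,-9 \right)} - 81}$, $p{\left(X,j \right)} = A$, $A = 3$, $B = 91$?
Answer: $- \frac{189661}{26} \approx -7294.7$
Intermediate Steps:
$p{\left(X,j \right)} = 3$
$a{\left(W \right)} = - \frac{7}{6} - \frac{W}{78}$ ($a{\left(W \right)} = \frac{91 + W}{3 - 81} = \frac{91 + W}{-78} = \left(91 + W\right) \left(- \frac{1}{78}\right) = - \frac{7}{6} - \frac{W}{78}$)
$a{\left(116 \right)} - 7292 = \left(- \frac{7}{6} - \frac{58}{39}\right) - 7292 = - \frac{69}{26} - 7292 = - \frac{189661}{26}$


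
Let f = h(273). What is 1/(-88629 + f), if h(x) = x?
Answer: -1/88356 ≈ -1.1318e-5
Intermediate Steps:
f = 273
1/(-88629 + f) = 1/(-88629 + 273) = 1/(-88356) = -1/88356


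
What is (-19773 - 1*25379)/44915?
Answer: -45152/44915 ≈ -1.0053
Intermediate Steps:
(-19773 - 1*25379)/44915 = (-19773 - 25379)*(1/44915) = -45152*1/44915 = -45152/44915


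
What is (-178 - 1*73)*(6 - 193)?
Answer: 46937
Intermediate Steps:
(-178 - 1*73)*(6 - 193) = (-178 - 73)*(-187) = -251*(-187) = 46937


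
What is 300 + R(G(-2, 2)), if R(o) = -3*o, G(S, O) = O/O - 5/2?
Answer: 609/2 ≈ 304.50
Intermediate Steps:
G(S, O) = -3/2 (G(S, O) = 1 - 5*1/2 = 1 - 5/2 = -3/2)
300 + R(G(-2, 2)) = 300 - 3*(-3/2) = 300 + 9/2 = 609/2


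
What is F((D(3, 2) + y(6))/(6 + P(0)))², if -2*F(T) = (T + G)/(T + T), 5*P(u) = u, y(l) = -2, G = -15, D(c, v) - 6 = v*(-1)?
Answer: 121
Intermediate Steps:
D(c, v) = 6 - v (D(c, v) = 6 + v*(-1) = 6 - v)
P(u) = u/5
F(T) = -(-15 + T)/(4*T) (F(T) = -(T - 15)/(2*(T + T)) = -(-15 + T)/(2*(2*T)) = -(-15 + T)*1/(2*T)/2 = -(-15 + T)/(4*T))
F((D(3, 2) + y(6))/(6 + P(0)))² = ((15 - ((6 - 1*2) - 2)/(6 + (⅕)*0))/(4*((((6 - 1*2) - 2)/(6 + (⅕)*0)))))² = ((15 - ((6 - 2) - 2)/(6 + 0))/(4*((((6 - 2) - 2)/(6 + 0)))))² = ((15 - (4 - 2)/6)/(4*(((4 - 2)/6))))² = ((15 - 2/6)/(4*((2*(⅙)))))² = ((15 - 1*⅓)/(4*(⅓)))² = ((¼)*3*(15 - ⅓))² = ((¼)*3*(44/3))² = 11² = 121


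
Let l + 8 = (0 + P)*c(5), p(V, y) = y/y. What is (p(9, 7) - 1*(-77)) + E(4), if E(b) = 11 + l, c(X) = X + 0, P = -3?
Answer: 66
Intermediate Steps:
c(X) = X
p(V, y) = 1
l = -23 (l = -8 + (0 - 3)*5 = -8 - 3*5 = -8 - 15 = -23)
E(b) = -12 (E(b) = 11 - 23 = -12)
(p(9, 7) - 1*(-77)) + E(4) = (1 - 1*(-77)) - 12 = (1 + 77) - 12 = 78 - 12 = 66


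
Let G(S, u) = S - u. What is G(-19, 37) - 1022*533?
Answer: -544782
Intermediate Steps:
G(-19, 37) - 1022*533 = (-19 - 1*37) - 1022*533 = (-19 - 37) - 544726 = -56 - 544726 = -544782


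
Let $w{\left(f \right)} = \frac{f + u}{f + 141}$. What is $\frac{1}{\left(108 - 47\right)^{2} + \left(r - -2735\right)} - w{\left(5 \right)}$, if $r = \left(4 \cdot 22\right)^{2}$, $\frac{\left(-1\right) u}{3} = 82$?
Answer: $\frac{1711173}{1036600} \approx 1.6508$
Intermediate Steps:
$u = -246$ ($u = \left(-3\right) 82 = -246$)
$r = 7744$ ($r = 88^{2} = 7744$)
$w{\left(f \right)} = \frac{-246 + f}{141 + f}$ ($w{\left(f \right)} = \frac{f - 246}{f + 141} = \frac{-246 + f}{141 + f}$)
$\frac{1}{\left(108 - 47\right)^{2} + \left(r - -2735\right)} - w{\left(5 \right)} = \frac{1}{\left(108 - 47\right)^{2} + \left(7744 - -2735\right)} - \frac{-246 + 5}{141 + 5} = \frac{1}{61^{2} + \left(7744 + 2735\right)} - \frac{1}{146} \left(-241\right) = \frac{1}{3721 + 10479} - \frac{1}{146} \left(-241\right) = \frac{1}{14200} - - \frac{241}{146} = \frac{1}{14200} + \frac{241}{146} = \frac{1711173}{1036600}$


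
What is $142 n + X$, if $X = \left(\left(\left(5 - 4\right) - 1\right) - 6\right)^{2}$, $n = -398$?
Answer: $-56480$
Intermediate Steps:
$X = 36$ ($X = \left(\left(1 - 1\right) - 6\right)^{2} = \left(0 - 6\right)^{2} = \left(-6\right)^{2} = 36$)
$142 n + X = 142 \left(-398\right) + 36 = -56516 + 36 = -56480$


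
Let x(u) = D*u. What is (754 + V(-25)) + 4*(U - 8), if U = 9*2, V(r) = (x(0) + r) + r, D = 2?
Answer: 744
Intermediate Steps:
x(u) = 2*u
V(r) = 2*r (V(r) = (2*0 + r) + r = (0 + r) + r = r + r = 2*r)
U = 18
(754 + V(-25)) + 4*(U - 8) = (754 + 2*(-25)) + 4*(18 - 8) = (754 - 50) + 4*10 = 704 + 40 = 744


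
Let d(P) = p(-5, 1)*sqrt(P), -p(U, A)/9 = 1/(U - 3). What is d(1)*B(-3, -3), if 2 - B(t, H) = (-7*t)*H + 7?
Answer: 261/4 ≈ 65.250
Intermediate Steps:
p(U, A) = -9/(-3 + U) (p(U, A) = -9/(U - 3) = -9/(-3 + U))
B(t, H) = -5 + 7*H*t (B(t, H) = 2 - ((-7*t)*H + 7) = 2 - (-7*H*t + 7) = 2 - (7 - 7*H*t) = 2 + (-7 + 7*H*t) = -5 + 7*H*t)
d(P) = 9*sqrt(P)/8 (d(P) = (-9/(-3 - 5))*sqrt(P) = (-9/(-8))*sqrt(P) = (-9*(-1/8))*sqrt(P) = 9*sqrt(P)/8)
d(1)*B(-3, -3) = (9*sqrt(1)/8)*(-5 + 7*(-3)*(-3)) = ((9/8)*1)*(-5 + 63) = (9/8)*58 = 261/4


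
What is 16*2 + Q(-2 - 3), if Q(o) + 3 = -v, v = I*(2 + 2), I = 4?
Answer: 13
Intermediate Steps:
v = 16 (v = 4*(2 + 2) = 4*4 = 16)
Q(o) = -19 (Q(o) = -3 - 1*16 = -3 - 16 = -19)
16*2 + Q(-2 - 3) = 16*2 - 19 = 32 - 19 = 13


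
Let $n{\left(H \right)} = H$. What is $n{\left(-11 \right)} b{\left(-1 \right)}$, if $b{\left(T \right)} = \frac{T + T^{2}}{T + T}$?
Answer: $0$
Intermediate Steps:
$b{\left(T \right)} = \frac{T + T^{2}}{2 T}$
$n{\left(-11 \right)} b{\left(-1 \right)} = - 11 \left(\frac{1}{2} + \frac{1}{2} \left(-1\right)\right) = - 11 \left(\frac{1}{2} - \frac{1}{2}\right) = \left(-11\right) 0 = 0$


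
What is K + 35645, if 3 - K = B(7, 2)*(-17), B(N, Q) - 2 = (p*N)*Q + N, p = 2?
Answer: 36277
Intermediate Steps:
B(N, Q) = 2 + N + 2*N*Q (B(N, Q) = 2 + ((2*N)*Q + N) = 2 + (2*N*Q + N) = 2 + (N + 2*N*Q) = 2 + N + 2*N*Q)
K = 632 (K = 3 - (2 + 7 + 2*7*2)*(-17) = 3 - (2 + 7 + 28)*(-17) = 3 - 37*(-17) = 3 - 1*(-629) = 3 + 629 = 632)
K + 35645 = 632 + 35645 = 36277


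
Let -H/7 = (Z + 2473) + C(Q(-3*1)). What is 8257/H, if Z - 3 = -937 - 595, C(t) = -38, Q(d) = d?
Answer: -8257/6342 ≈ -1.3020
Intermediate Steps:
Z = -1529 (Z = 3 + (-937 - 595) = 3 - 1532 = -1529)
H = -6342 (H = -7*((-1529 + 2473) - 38) = -7*(944 - 38) = -7*906 = -6342)
8257/H = 8257/(-6342) = 8257*(-1/6342) = -8257/6342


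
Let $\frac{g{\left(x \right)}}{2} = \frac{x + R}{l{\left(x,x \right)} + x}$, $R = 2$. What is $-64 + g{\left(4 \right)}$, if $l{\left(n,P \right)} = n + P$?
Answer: $-63$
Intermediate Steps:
$l{\left(n,P \right)} = P + n$
$g{\left(x \right)} = \frac{2 \left(2 + x\right)}{3 x}$ ($g{\left(x \right)} = 2 \frac{x + 2}{\left(x + x\right) + x} = 2 \frac{2 + x}{2 x + x} = 2 \frac{2 + x}{3 x} = \frac{2 \left(2 + x\right)}{3 x}$)
$-64 + g{\left(4 \right)} = -64 + \frac{2 \left(2 + 4\right)}{3 \cdot 4} = -64 + \frac{2}{3} \cdot \frac{1}{4} \cdot 6 = -64 + 1 = -63$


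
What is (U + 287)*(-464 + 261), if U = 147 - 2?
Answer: -87696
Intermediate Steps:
U = 145
(U + 287)*(-464 + 261) = (145 + 287)*(-464 + 261) = 432*(-203) = -87696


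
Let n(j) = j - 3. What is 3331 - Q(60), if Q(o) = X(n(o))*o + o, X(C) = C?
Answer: -149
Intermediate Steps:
n(j) = -3 + j
Q(o) = o + o*(-3 + o) (Q(o) = (-3 + o)*o + o = o*(-3 + o) + o = o + o*(-3 + o))
3331 - Q(60) = 3331 - 60*(-2 + 60) = 3331 - 60*58 = 3331 - 1*3480 = 3331 - 3480 = -149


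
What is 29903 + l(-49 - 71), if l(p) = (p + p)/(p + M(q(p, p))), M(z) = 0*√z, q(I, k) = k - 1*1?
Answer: 29905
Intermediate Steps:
q(I, k) = -1 + k (q(I, k) = k - 1 = -1 + k)
M(z) = 0
l(p) = 2 (l(p) = (p + p)/(p + 0) = (2*p)/p = 2)
29903 + l(-49 - 71) = 29903 + 2 = 29905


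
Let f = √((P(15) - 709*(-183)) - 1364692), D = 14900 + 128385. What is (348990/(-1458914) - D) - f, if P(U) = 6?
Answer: -104520420740/729457 - I*√1234939 ≈ -1.4329e+5 - 1111.3*I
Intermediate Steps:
D = 143285
f = I*√1234939 (f = √((6 - 709*(-183)) - 1364692) = √((6 + 129747) - 1364692) = √(129753 - 1364692) = √(-1234939) = I*√1234939 ≈ 1111.3*I)
(348990/(-1458914) - D) - f = (348990/(-1458914) - 1*143285) - I*√1234939 = (348990*(-1/1458914) - 143285) - I*√1234939 = (-174495/729457 - 143285) - I*√1234939 = -104520420740/729457 - I*√1234939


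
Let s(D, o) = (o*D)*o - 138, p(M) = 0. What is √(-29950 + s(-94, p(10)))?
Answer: 2*I*√7522 ≈ 173.46*I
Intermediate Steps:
s(D, o) = -138 + D*o² (s(D, o) = (D*o)*o - 138 = D*o² - 138 = -138 + D*o²)
√(-29950 + s(-94, p(10))) = √(-29950 + (-138 - 94*0²)) = √(-29950 + (-138 - 94*0)) = √(-29950 + (-138 + 0)) = √(-29950 - 138) = √(-30088) = 2*I*√7522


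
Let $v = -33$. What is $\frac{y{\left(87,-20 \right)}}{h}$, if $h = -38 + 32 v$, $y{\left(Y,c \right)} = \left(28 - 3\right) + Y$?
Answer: $- \frac{56}{547} \approx -0.10238$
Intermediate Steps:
$y{\left(Y,c \right)} = 25 + Y$
$h = -1094$ ($h = -38 + 32 \left(-33\right) = -38 - 1056 = -1094$)
$\frac{y{\left(87,-20 \right)}}{h} = \frac{25 + 87}{-1094} = 112 \left(- \frac{1}{1094}\right) = - \frac{56}{547}$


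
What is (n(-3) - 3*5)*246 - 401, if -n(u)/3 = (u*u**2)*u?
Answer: -63869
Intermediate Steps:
n(u) = -3*u**4 (n(u) = -3*u*u**2*u = -3*u**3*u = -3*u**4)
(n(-3) - 3*5)*246 - 401 = (-3*(-3)**4 - 3*5)*246 - 401 = (-3*81 - 15)*246 - 401 = (-243 - 15)*246 - 401 = -258*246 - 401 = -63468 - 401 = -63869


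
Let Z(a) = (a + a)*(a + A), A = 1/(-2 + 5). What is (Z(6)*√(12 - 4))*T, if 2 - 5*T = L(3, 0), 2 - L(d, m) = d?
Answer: 456*√2/5 ≈ 128.98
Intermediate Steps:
L(d, m) = 2 - d
A = ⅓ (A = 1/3 = ⅓ ≈ 0.33333)
T = ⅗ (T = ⅖ - (2 - 1*3)/5 = ⅖ - (2 - 3)/5 = ⅖ - ⅕*(-1) = ⅖ + ⅕ = ⅗ ≈ 0.60000)
Z(a) = 2*a*(⅓ + a) (Z(a) = (a + a)*(a + ⅓) = (2*a)*(⅓ + a) = 2*a*(⅓ + a))
(Z(6)*√(12 - 4))*T = (((⅔)*6*(1 + 3*6))*√(12 - 4))*(⅗) = (((⅔)*6*(1 + 18))*√8)*(⅗) = (((⅔)*6*19)*(2*√2))*(⅗) = (76*(2*√2))*(⅗) = (152*√2)*(⅗) = 456*√2/5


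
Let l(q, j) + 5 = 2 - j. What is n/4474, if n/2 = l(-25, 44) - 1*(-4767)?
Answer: 4720/2237 ≈ 2.1100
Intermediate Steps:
l(q, j) = -3 - j (l(q, j) = -5 + (2 - j) = -3 - j)
n = 9440 (n = 2*((-3 - 1*44) - 1*(-4767)) = 2*((-3 - 44) + 4767) = 2*(-47 + 4767) = 2*4720 = 9440)
n/4474 = 9440/4474 = 9440*(1/4474) = 4720/2237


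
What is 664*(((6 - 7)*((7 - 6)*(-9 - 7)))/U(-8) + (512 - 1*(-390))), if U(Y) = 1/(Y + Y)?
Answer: 428944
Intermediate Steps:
U(Y) = 1/(2*Y)
664*(((6 - 7)*((7 - 6)*(-9 - 7)))/U(-8) + (512 - 1*(-390))) = 664*(((6 - 7)*((7 - 6)*(-9 - 7)))/(((½)/(-8))) + (512 - 1*(-390))) = 664*((-(-16))/(((½)*(-⅛))) + (512 + 390)) = 664*((-1*(-16))/(-1/16) + 902) = 664*(16*(-16) + 902) = 664*(-256 + 902) = 664*646 = 428944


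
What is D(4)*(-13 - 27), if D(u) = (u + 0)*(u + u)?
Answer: -1280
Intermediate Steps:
D(u) = 2*u**2 (D(u) = u*(2*u) = 2*u**2)
D(4)*(-13 - 27) = (2*4**2)*(-13 - 27) = (2*16)*(-40) = 32*(-40) = -1280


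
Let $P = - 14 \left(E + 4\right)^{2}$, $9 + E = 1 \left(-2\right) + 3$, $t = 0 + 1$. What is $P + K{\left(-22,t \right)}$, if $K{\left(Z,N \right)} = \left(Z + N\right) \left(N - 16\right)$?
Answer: $91$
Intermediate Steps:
$t = 1$
$E = -8$ ($E = -9 + \left(1 \left(-2\right) + 3\right) = -9 + \left(-2 + 3\right) = -9 + 1 = -8$)
$K{\left(Z,N \right)} = \left(-16 + N\right) \left(N + Z\right)$ ($K{\left(Z,N \right)} = \left(N + Z\right) \left(-16 + N\right) = \left(-16 + N\right) \left(N + Z\right)$)
$P = -224$ ($P = - 14 \left(-8 + 4\right)^{2} = - 14 \left(-4\right)^{2} = \left(-14\right) 16 = -224$)
$P + K{\left(-22,t \right)} = -224 + \left(1^{2} - 16 - -352 + 1 \left(-22\right)\right) = -224 + \left(1 - 16 + 352 - 22\right) = -224 + 315 = 91$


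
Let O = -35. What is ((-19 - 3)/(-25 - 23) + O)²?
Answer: 687241/576 ≈ 1193.1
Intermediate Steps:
((-19 - 3)/(-25 - 23) + O)² = ((-19 - 3)/(-25 - 23) - 35)² = (-22/(-48) - 35)² = (-22*(-1/48) - 35)² = (11/24 - 35)² = (-829/24)² = 687241/576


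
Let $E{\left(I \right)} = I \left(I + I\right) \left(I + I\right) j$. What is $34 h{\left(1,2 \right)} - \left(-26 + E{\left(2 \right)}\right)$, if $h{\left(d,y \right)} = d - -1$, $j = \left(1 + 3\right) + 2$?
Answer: $-98$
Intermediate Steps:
$j = 6$ ($j = 4 + 2 = 6$)
$h{\left(d,y \right)} = 1 + d$ ($h{\left(d,y \right)} = d + 1 = 1 + d$)
$E{\left(I \right)} = 24 I^{3}$ ($E{\left(I \right)} = I \left(I + I\right) \left(I + I\right) 6 = I 2 I 2 I 6 = I 4 I^{2} \cdot 6 = 4 I^{3} \cdot 6 = 24 I^{3}$)
$34 h{\left(1,2 \right)} - \left(-26 + E{\left(2 \right)}\right) = 34 \left(1 + 1\right) + \left(26 - 24 \cdot 2^{3}\right) = 34 \cdot 2 + \left(26 - 24 \cdot 8\right) = 68 + \left(26 - 192\right) = 68 - 166 = -98$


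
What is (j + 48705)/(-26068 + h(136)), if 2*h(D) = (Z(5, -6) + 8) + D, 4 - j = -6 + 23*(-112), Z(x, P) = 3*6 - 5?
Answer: -102582/51979 ≈ -1.9735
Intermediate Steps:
Z(x, P) = 13 (Z(x, P) = 18 - 5 = 13)
j = 2586 (j = 4 - (-6 + 23*(-112)) = 4 - (-6 - 2576) = 4 - 1*(-2582) = 4 + 2582 = 2586)
h(D) = 21/2 + D/2 (h(D) = ((13 + 8) + D)/2 = (21 + D)/2 = 21/2 + D/2)
(j + 48705)/(-26068 + h(136)) = (2586 + 48705)/(-26068 + (21/2 + (½)*136)) = 51291/(-26068 + (21/2 + 68)) = 51291/(-26068 + 157/2) = 51291/(-51979/2) = 51291*(-2/51979) = -102582/51979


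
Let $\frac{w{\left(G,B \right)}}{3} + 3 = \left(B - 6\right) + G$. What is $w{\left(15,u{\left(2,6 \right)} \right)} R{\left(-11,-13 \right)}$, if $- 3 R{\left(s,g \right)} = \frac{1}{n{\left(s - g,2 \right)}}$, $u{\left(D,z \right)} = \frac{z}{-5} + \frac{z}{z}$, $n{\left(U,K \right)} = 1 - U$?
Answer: $\frac{29}{5} \approx 5.8$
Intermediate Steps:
$u{\left(D,z \right)} = 1 - \frac{z}{5}$ ($u{\left(D,z \right)} = z \left(- \frac{1}{5}\right) + 1 = - \frac{z}{5} + 1 = 1 - \frac{z}{5}$)
$R{\left(s,g \right)} = - \frac{1}{3 \left(1 + g - s\right)}$ ($R{\left(s,g \right)} = - \frac{1}{3 \left(1 - \left(s - g\right)\right)} = - \frac{1}{3 \left(1 + \left(g - s\right)\right)} = - \frac{1}{3 \left(1 + g - s\right)}$)
$w{\left(G,B \right)} = -27 + 3 B + 3 G$ ($w{\left(G,B \right)} = -9 + 3 \left(\left(B - 6\right) + G\right) = -9 + 3 \left(\left(-6 + B\right) + G\right) = -9 + 3 \left(-6 + B + G\right) = -9 + \left(-18 + 3 B + 3 G\right) = -27 + 3 B + 3 G$)
$w{\left(15,u{\left(2,6 \right)} \right)} R{\left(-11,-13 \right)} = \left(-27 + 3 \left(1 - \frac{6}{5}\right) + 3 \cdot 15\right) \frac{1}{3 \left(-1 - 11 - -13\right)} = \left(-27 + 3 \left(1 - \frac{6}{5}\right) + 45\right) \frac{1}{3 \left(-1 - 11 + 13\right)} = \left(-27 + 3 \left(- \frac{1}{5}\right) + 45\right) \frac{1}{3 \cdot 1} = \left(-27 - \frac{3}{5} + 45\right) \frac{1}{3} \cdot 1 = \frac{87}{5} \cdot \frac{1}{3} = \frac{29}{5}$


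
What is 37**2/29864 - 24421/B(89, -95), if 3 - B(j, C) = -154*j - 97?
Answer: -355204165/206151192 ≈ -1.7230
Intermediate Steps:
B(j, C) = 100 + 154*j (B(j, C) = 3 - (-154*j - 97) = 3 - (-97 - 154*j) = 3 + (97 + 154*j) = 100 + 154*j)
37**2/29864 - 24421/B(89, -95) = 37**2/29864 - 24421/(100 + 154*89) = 1369*(1/29864) - 24421/(100 + 13706) = 1369/29864 - 24421/13806 = -355204165/206151192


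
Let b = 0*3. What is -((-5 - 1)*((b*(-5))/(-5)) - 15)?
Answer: 15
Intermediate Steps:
b = 0
-((-5 - 1)*((b*(-5))/(-5)) - 15) = -((-5 - 1)*((0*(-5))/(-5)) - 15) = -(-0*(-1)/5 - 15) = -(-6*0 - 15) = -(0 - 15) = -1*(-15) = 15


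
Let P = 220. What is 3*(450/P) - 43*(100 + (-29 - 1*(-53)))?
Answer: -117169/22 ≈ -5325.9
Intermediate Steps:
3*(450/P) - 43*(100 + (-29 - 1*(-53))) = 3*(450/220) - 43*(100 + (-29 - 1*(-53))) = 3*(450*(1/220)) - 43*(100 + (-29 + 53)) = 3*(45/22) - 43*(100 + 24) = 135/22 - 43*124 = 135/22 - 1*5332 = 135/22 - 5332 = -117169/22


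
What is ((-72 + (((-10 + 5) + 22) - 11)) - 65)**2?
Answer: 17161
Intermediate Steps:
((-72 + (((-10 + 5) + 22) - 11)) - 65)**2 = ((-72 + ((-5 + 22) - 11)) - 65)**2 = ((-72 + (17 - 11)) - 65)**2 = ((-72 + 6) - 65)**2 = (-66 - 65)**2 = (-131)**2 = 17161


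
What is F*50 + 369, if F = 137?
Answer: 7219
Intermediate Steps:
F*50 + 369 = 137*50 + 369 = 6850 + 369 = 7219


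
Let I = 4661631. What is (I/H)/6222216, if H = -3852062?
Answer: -119529/614573379728 ≈ -1.9449e-7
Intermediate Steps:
(I/H)/6222216 = (4661631/(-3852062))/6222216 = (4661631*(-1/3852062))*(1/6222216) = -4661631/3852062*1/6222216 = -119529/614573379728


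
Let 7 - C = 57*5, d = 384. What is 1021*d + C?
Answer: 391786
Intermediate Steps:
C = -278 (C = 7 - 57*5 = 7 - 1*285 = 7 - 285 = -278)
1021*d + C = 1021*384 - 278 = 392064 - 278 = 391786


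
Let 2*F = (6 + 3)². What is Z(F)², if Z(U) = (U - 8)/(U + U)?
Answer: 4225/26244 ≈ 0.16099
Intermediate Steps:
F = 81/2 (F = (6 + 3)²/2 = (½)*9² = (½)*81 = 81/2 ≈ 40.500)
Z(U) = (-8 + U)/(2*U) (Z(U) = (-8 + U)/((2*U)) = (-8 + U)*(1/(2*U)) = (-8 + U)/(2*U))
Z(F)² = ((-8 + 81/2)/(2*(81/2)))² = ((½)*(2/81)*(65/2))² = (65/162)² = 4225/26244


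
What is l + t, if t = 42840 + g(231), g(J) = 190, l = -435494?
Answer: -392464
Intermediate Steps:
t = 43030 (t = 42840 + 190 = 43030)
l + t = -435494 + 43030 = -392464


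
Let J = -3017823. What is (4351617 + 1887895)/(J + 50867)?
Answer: -1559878/741739 ≈ -2.1030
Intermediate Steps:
(4351617 + 1887895)/(J + 50867) = (4351617 + 1887895)/(-3017823 + 50867) = 6239512/(-2966956) = 6239512*(-1/2966956) = -1559878/741739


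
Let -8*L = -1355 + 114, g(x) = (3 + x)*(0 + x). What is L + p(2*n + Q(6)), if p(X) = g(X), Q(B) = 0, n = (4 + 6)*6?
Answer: 119321/8 ≈ 14915.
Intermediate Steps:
n = 60 (n = 10*6 = 60)
g(x) = x*(3 + x) (g(x) = (3 + x)*x = x*(3 + x))
p(X) = X*(3 + X)
L = 1241/8 (L = -(-1355 + 114)/8 = -⅛*(-1241) = 1241/8 ≈ 155.13)
L + p(2*n + Q(6)) = 1241/8 + (2*60 + 0)*(3 + (2*60 + 0)) = 1241/8 + (120 + 0)*(3 + (120 + 0)) = 1241/8 + 120*(3 + 120) = 1241/8 + 120*123 = 1241/8 + 14760 = 119321/8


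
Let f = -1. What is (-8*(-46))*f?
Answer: -368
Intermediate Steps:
(-8*(-46))*f = -8*(-46)*(-1) = 368*(-1) = -368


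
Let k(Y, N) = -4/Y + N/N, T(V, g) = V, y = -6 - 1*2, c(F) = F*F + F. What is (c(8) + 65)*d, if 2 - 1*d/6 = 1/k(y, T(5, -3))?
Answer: 1096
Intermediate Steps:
c(F) = F + F**2 (c(F) = F**2 + F = F + F**2)
y = -8 (y = -6 - 2 = -8)
k(Y, N) = 1 - 4/Y (k(Y, N) = -4/Y + 1 = 1 - 4/Y)
d = 8 (d = 12 - 6*(-8/(-4 - 8)) = 12 - 6/((-1/8*(-12))) = 12 - 6/3/2 = 12 - 6*2/3 = 12 - 4 = 8)
(c(8) + 65)*d = (8*(1 + 8) + 65)*8 = (8*9 + 65)*8 = (72 + 65)*8 = 137*8 = 1096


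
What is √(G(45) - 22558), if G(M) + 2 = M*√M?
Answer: √(-22560 + 135*√5) ≈ 149.19*I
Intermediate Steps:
G(M) = -2 + M^(3/2) (G(M) = -2 + M*√M = -2 + M^(3/2))
√(G(45) - 22558) = √((-2 + 45^(3/2)) - 22558) = √((-2 + 135*√5) - 22558) = √(-22560 + 135*√5)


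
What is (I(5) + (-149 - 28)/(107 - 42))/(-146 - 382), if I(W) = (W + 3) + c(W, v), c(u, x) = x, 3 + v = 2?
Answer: -139/17160 ≈ -0.0081002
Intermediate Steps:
v = -1 (v = -3 + 2 = -1)
I(W) = 2 + W (I(W) = (W + 3) - 1 = (3 + W) - 1 = 2 + W)
(I(5) + (-149 - 28)/(107 - 42))/(-146 - 382) = ((2 + 5) + (-149 - 28)/(107 - 42))/(-146 - 382) = (7 - 177/65)/(-528) = (7 - 177*1/65)*(-1/528) = (7 - 177/65)*(-1/528) = (278/65)*(-1/528) = -139/17160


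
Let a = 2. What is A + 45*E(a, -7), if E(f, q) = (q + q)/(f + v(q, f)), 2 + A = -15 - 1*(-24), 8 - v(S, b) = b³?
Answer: -308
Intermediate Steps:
v(S, b) = 8 - b³
A = 7 (A = -2 + (-15 - 1*(-24)) = -2 + (-15 + 24) = -2 + 9 = 7)
E(f, q) = 2*q/(8 + f - f³) (E(f, q) = (q + q)/(f + (8 - f³)) = (2*q)/(8 + f - f³) = 2*q/(8 + f - f³))
A + 45*E(a, -7) = 7 + 45*(2*(-7)/(8 + 2 - 1*2³)) = 7 + 45*(2*(-7)/(8 + 2 - 1*8)) = 7 + 45*(2*(-7)/(8 + 2 - 8)) = 7 + 45*(2*(-7)/2) = 7 + 45*(2*(-7)*(½)) = 7 + 45*(-7) = 7 - 315 = -308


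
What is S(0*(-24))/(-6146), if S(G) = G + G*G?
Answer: 0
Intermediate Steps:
S(G) = G + G**2
S(0*(-24))/(-6146) = ((0*(-24))*(1 + 0*(-24)))/(-6146) = (0*(1 + 0))*(-1/6146) = (0*1)*(-1/6146) = 0*(-1/6146) = 0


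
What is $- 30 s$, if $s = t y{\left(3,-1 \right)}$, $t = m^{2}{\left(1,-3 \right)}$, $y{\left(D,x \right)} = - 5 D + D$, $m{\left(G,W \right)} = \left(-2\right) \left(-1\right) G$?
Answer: $1440$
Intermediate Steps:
$m{\left(G,W \right)} = 2 G$
$y{\left(D,x \right)} = - 4 D$
$t = 4$ ($t = \left(2 \cdot 1\right)^{2} = 2^{2} = 4$)
$s = -48$ ($s = 4 \left(\left(-4\right) 3\right) = 4 \left(-12\right) = -48$)
$- 30 s = \left(-30\right) \left(-48\right) = 1440$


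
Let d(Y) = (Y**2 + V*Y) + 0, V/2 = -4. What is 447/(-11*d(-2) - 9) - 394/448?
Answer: -145241/51296 ≈ -2.8314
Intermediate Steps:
V = -8 (V = 2*(-4) = -8)
d(Y) = Y**2 - 8*Y (d(Y) = (Y**2 - 8*Y) + 0 = Y**2 - 8*Y)
447/(-11*d(-2) - 9) - 394/448 = 447/(-(-22)*(-8 - 2) - 9) - 394/448 = 447/(-(-22)*(-10) - 9) - 394*1/448 = 447/(-11*20 - 9) - 197/224 = 447/(-220 - 9) - 197/224 = 447/(-229) - 197/224 = 447*(-1/229) - 197/224 = -447/229 - 197/224 = -145241/51296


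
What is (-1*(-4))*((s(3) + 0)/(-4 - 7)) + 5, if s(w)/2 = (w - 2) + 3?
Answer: 23/11 ≈ 2.0909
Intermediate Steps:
s(w) = 2 + 2*w (s(w) = 2*((w - 2) + 3) = 2*((-2 + w) + 3) = 2*(1 + w) = 2 + 2*w)
(-1*(-4))*((s(3) + 0)/(-4 - 7)) + 5 = (-1*(-4))*(((2 + 2*3) + 0)/(-4 - 7)) + 5 = 4*(((2 + 6) + 0)/(-11)) + 5 = 4*((8 + 0)*(-1/11)) + 5 = 4*(8*(-1/11)) + 5 = 4*(-8/11) + 5 = -32/11 + 5 = 23/11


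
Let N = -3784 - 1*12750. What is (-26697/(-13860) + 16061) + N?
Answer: -197851/420 ≈ -471.07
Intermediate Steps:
N = -16534 (N = -3784 - 12750 = -16534)
(-26697/(-13860) + 16061) + N = (-26697/(-13860) + 16061) - 16534 = (-26697*(-1/13860) + 16061) - 16534 = (809/420 + 16061) - 16534 = 6746429/420 - 16534 = -197851/420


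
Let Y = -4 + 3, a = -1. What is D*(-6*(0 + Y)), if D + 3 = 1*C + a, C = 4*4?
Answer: 72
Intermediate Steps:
Y = -1
C = 16
D = 12 (D = -3 + (1*16 - 1) = -3 + (16 - 1) = -3 + 15 = 12)
D*(-6*(0 + Y)) = 12*(-6*(0 - 1)) = 12*(-6*(-1)) = 12*6 = 72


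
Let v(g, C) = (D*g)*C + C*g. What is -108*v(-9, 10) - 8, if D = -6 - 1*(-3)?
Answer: -19448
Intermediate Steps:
D = -3 (D = -6 + 3 = -3)
v(g, C) = -2*C*g (v(g, C) = (-3*g)*C + C*g = -3*C*g + C*g = -2*C*g)
-108*v(-9, 10) - 8 = -(-216)*10*(-9) - 8 = -108*180 - 8 = -19440 - 8 = -19448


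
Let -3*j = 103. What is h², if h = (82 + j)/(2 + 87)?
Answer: 20449/71289 ≈ 0.28685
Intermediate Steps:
j = -103/3 (j = -⅓*103 = -103/3 ≈ -34.333)
h = 143/267 (h = (82 - 103/3)/(2 + 87) = (143/3)/89 = (143/3)*(1/89) = 143/267 ≈ 0.53558)
h² = (143/267)² = 20449/71289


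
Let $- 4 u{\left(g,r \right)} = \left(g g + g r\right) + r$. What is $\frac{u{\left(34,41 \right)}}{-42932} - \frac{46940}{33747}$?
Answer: $- \frac{7973473843}{5795304816} \approx -1.3759$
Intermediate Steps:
$u{\left(g,r \right)} = - \frac{r}{4} - \frac{g^{2}}{4} - \frac{g r}{4}$ ($u{\left(g,r \right)} = - \frac{\left(g g + g r\right) + r}{4} = - \frac{\left(g^{2} + g r\right) + r}{4} = - \frac{r + g^{2} + g r}{4} = - \frac{r}{4} - \frac{g^{2}}{4} - \frac{g r}{4}$)
$\frac{u{\left(34,41 \right)}}{-42932} - \frac{46940}{33747} = \frac{\left(- \frac{1}{4}\right) 41 - \frac{34^{2}}{4} - \frac{17}{2} \cdot 41}{-42932} - \frac{46940}{33747} = \left(- \frac{41}{4} - 289 - \frac{697}{2}\right) \left(- \frac{1}{42932}\right) - \frac{46940}{33747} = \left(- \frac{2591}{4}\right) \left(- \frac{1}{42932}\right) - \frac{46940}{33747} = \frac{2591}{171728} - \frac{46940}{33747} = - \frac{7973473843}{5795304816}$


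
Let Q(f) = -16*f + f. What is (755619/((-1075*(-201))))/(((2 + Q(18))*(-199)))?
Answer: 251873/3841237300 ≈ 6.5571e-5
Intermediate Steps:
Q(f) = -15*f
(755619/((-1075*(-201))))/(((2 + Q(18))*(-199))) = (755619/((-1075*(-201))))/(((2 - 15*18)*(-199))) = (755619/216075)/(((2 - 270)*(-199))) = (755619*(1/216075))/((-268*(-199))) = (251873/72025)/53332 = (251873/72025)*(1/53332) = 251873/3841237300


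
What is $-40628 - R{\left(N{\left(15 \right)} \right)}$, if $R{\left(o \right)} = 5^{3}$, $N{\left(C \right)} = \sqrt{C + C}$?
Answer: $-40753$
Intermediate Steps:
$N{\left(C \right)} = \sqrt{2} \sqrt{C}$ ($N{\left(C \right)} = \sqrt{2 C} = \sqrt{2} \sqrt{C}$)
$R{\left(o \right)} = 125$
$-40628 - R{\left(N{\left(15 \right)} \right)} = -40628 - 125 = -40753$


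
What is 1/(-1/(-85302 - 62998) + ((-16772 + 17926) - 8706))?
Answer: -148300/1119961599 ≈ -0.00013242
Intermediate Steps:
1/(-1/(-85302 - 62998) + ((-16772 + 17926) - 8706)) = 1/(-1/(-148300) + (1154 - 8706)) = 1/(-1*(-1/148300) - 7552) = 1/(1/148300 - 7552) = 1/(-1119961599/148300) = -148300/1119961599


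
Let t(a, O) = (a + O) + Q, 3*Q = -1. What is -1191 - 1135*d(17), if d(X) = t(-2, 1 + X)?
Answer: -56918/3 ≈ -18973.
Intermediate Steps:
Q = -⅓ (Q = (⅓)*(-1) = -⅓ ≈ -0.33333)
t(a, O) = -⅓ + O + a (t(a, O) = (a + O) - ⅓ = (O + a) - ⅓ = -⅓ + O + a)
d(X) = -4/3 + X (d(X) = -⅓ + (1 + X) - 2 = -4/3 + X)
-1191 - 1135*d(17) = -1191 - 1135*(-4/3 + 17) = -1191 - 1135*47/3 = -1191 - 53345/3 = -56918/3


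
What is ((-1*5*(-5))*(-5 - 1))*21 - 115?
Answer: -3265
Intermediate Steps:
((-1*5*(-5))*(-5 - 1))*21 - 115 = (-5*(-5)*(-6))*21 - 115 = (25*(-6))*21 - 115 = -150*21 - 115 = -3150 - 115 = -3265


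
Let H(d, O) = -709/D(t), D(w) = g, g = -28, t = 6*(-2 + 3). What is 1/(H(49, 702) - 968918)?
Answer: -28/27128995 ≈ -1.0321e-6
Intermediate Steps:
t = 6 (t = 6*1 = 6)
D(w) = -28
H(d, O) = 709/28 (H(d, O) = -709/(-28) = -709*(-1/28) = 709/28)
1/(H(49, 702) - 968918) = 1/(709/28 - 968918) = 1/(-27128995/28) = -28/27128995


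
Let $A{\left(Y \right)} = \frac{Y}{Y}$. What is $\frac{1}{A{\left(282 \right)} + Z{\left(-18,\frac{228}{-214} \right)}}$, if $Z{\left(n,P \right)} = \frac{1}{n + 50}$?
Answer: $\frac{32}{33} \approx 0.9697$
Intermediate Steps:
$Z{\left(n,P \right)} = \frac{1}{50 + n}$
$A{\left(Y \right)} = 1$
$\frac{1}{A{\left(282 \right)} + Z{\left(-18,\frac{228}{-214} \right)}} = \frac{1}{1 + \frac{1}{50 - 18}} = \frac{1}{1 + \frac{1}{32}} = \frac{1}{\frac{33}{32}} = \frac{32}{33}$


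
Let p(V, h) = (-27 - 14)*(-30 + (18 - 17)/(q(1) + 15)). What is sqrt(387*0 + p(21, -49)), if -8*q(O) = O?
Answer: sqrt(17378998)/119 ≈ 35.032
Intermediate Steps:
q(O) = -O/8
p(V, h) = 146042/119 (p(V, h) = (-27 - 14)*(-30 + (18 - 17)/(-1/8*1 + 15)) = -41*(-30 + 1/(-1/8 + 15)) = -41*(-30 + 1/(119/8)) = -41*(-30 + 1*(8/119)) = -41*(-30 + 8/119) = -41*(-3562/119) = 146042/119)
sqrt(387*0 + p(21, -49)) = sqrt(387*0 + 146042/119) = sqrt(0 + 146042/119) = sqrt(146042/119) = sqrt(17378998)/119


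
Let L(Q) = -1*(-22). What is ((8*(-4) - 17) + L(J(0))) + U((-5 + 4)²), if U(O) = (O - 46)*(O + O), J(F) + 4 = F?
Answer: -117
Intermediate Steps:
J(F) = -4 + F
U(O) = 2*O*(-46 + O) (U(O) = (-46 + O)*(2*O) = 2*O*(-46 + O))
L(Q) = 22
((8*(-4) - 17) + L(J(0))) + U((-5 + 4)²) = ((8*(-4) - 17) + 22) + 2*(-5 + 4)²*(-46 + (-5 + 4)²) = ((-32 - 17) + 22) + 2*(-1)²*(-46 + (-1)²) = (-49 + 22) + 2*1*(-46 + 1) = -27 + 2*1*(-45) = -27 - 90 = -117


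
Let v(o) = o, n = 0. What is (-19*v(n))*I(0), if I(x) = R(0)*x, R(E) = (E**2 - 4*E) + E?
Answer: 0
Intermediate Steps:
R(E) = E**2 - 3*E
I(x) = 0 (I(x) = (0*(-3 + 0))*x = (0*(-3))*x = 0*x = 0)
(-19*v(n))*I(0) = -19*0*0 = 0*0 = 0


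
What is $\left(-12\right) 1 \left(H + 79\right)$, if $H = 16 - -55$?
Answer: $-1800$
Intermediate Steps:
$H = 71$ ($H = 16 + 55 = 71$)
$\left(-12\right) 1 \left(H + 79\right) = \left(-12\right) 1 \left(71 + 79\right) = \left(-12\right) 150 = -1800$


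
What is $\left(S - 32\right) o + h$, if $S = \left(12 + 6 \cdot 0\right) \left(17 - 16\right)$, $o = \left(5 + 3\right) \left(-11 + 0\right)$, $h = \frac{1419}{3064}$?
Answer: $\frac{5394059}{3064} \approx 1760.5$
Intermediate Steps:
$h = \frac{1419}{3064}$ ($h = 1419 \cdot \frac{1}{3064} = \frac{1419}{3064} \approx 0.46312$)
$o = -88$ ($o = 8 \left(-11\right) = -88$)
$S = 12$ ($S = \left(12 + 0\right) 1 = 12 \cdot 1 = 12$)
$\left(S - 32\right) o + h = \left(12 - 32\right) \left(-88\right) + \frac{1419}{3064} = \left(-20\right) \left(-88\right) + \frac{1419}{3064} = 1760 + \frac{1419}{3064} = \frac{5394059}{3064}$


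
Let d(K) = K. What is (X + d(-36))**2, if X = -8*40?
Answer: 126736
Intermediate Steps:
X = -320
(X + d(-36))**2 = (-320 - 36)**2 = (-356)**2 = 126736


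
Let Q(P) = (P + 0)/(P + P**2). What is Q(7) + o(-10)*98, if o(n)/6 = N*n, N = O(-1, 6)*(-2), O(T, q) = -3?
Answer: -282239/8 ≈ -35280.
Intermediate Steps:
Q(P) = P/(P + P**2)
N = 6 (N = -3*(-2) = 6)
o(n) = 36*n (o(n) = 6*(6*n) = 36*n)
Q(7) + o(-10)*98 = 1/(1 + 7) + (36*(-10))*98 = 1/8 - 360*98 = 1/8 - 35280 = -282239/8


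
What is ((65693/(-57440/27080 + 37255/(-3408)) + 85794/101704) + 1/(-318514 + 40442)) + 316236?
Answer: 33131479578554324031599/106462268826282728 ≈ 3.1120e+5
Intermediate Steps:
((65693/(-57440/27080 + 37255/(-3408)) + 85794/101704) + 1/(-318514 + 40442)) + 316236 = ((65693/(-57440*1/27080 + 37255*(-1/3408)) + 85794*(1/101704)) + 1/(-278072)) + 316236 = ((65693/(-1436/677 - 37255/3408) + 42897/50852) - 1/278072) + 316236 = ((65693/(-30115523/2307216) + 42897/50852) - 1/278072) + 316236 = ((65693*(-2307216/30115523) + 42897/50852) - 1/278072) + 316236 = ((-151567940688/30115523 + 42897/50852) - 1/278072) + 316236 = (-7706241054276045/1531434575596 - 1/278072) + 316236 = -535722465994020740209/106462268826282728 + 316236 = 33131479578554324031599/106462268826282728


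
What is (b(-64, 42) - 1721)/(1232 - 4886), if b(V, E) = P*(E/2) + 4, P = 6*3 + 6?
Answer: 1213/3654 ≈ 0.33196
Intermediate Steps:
P = 24 (P = 18 + 6 = 24)
b(V, E) = 4 + 12*E (b(V, E) = 24*(E/2) + 4 = 12*E + 4 = 4 + 12*E)
(b(-64, 42) - 1721)/(1232 - 4886) = ((4 + 12*42) - 1721)/(1232 - 4886) = ((4 + 504) - 1721)/(-3654) = (508 - 1721)*(-1/3654) = -1213*(-1/3654) = 1213/3654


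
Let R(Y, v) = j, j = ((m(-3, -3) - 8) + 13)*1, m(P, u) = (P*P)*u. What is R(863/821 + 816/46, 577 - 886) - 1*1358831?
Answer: -1358853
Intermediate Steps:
m(P, u) = u*P**2 (m(P, u) = P**2*u = u*P**2)
j = -22 (j = ((-3*(-3)**2 - 8) + 13)*1 = ((-3*9 - 8) + 13)*1 = ((-27 - 8) + 13)*1 = (-35 + 13)*1 = -22*1 = -22)
R(Y, v) = -22
R(863/821 + 816/46, 577 - 886) - 1*1358831 = -22 - 1*1358831 = -22 - 1358831 = -1358853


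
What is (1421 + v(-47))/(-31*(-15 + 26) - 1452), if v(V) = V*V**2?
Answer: 102402/1793 ≈ 57.112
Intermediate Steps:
v(V) = V**3
(1421 + v(-47))/(-31*(-15 + 26) - 1452) = (1421 + (-47)**3)/(-31*(-15 + 26) - 1452) = (1421 - 103823)/(-31*11 - 1452) = -102402/(-341 - 1452) = -102402/(-1793) = -102402*(-1/1793) = 102402/1793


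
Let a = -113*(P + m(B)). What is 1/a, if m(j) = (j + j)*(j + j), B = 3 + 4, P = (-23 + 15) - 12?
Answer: -1/19888 ≈ -5.0282e-5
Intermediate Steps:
P = -20 (P = -8 - 12 = -20)
B = 7
m(j) = 4*j**2 (m(j) = (2*j)*(2*j) = 4*j**2)
a = -19888 (a = -113*(-20 + 4*7**2) = -113*(-20 + 4*49) = -113*(-20 + 196) = -113*176 = -19888)
1/a = 1/(-19888) = -1/19888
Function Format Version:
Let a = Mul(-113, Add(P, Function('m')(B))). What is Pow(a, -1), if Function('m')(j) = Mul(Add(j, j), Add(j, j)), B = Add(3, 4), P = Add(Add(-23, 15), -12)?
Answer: Rational(-1, 19888) ≈ -5.0282e-5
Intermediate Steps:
P = -20 (P = Add(-8, -12) = -20)
B = 7
Function('m')(j) = Mul(4, Pow(j, 2)) (Function('m')(j) = Mul(Mul(2, j), Mul(2, j)) = Mul(4, Pow(j, 2)))
a = -19888 (a = Mul(-113, Add(-20, Mul(4, Pow(7, 2)))) = Mul(-113, Add(-20, Mul(4, 49))) = Mul(-113, Add(-20, 196)) = Mul(-113, 176) = -19888)
Pow(a, -1) = Pow(-19888, -1) = Rational(-1, 19888)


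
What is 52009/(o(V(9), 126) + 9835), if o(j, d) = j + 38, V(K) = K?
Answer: 52009/9882 ≈ 5.2630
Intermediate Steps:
o(j, d) = 38 + j
52009/(o(V(9), 126) + 9835) = 52009/((38 + 9) + 9835) = 52009/(47 + 9835) = 52009/9882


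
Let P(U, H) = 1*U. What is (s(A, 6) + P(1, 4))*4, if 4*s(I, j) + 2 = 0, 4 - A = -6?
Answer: 2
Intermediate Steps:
A = 10 (A = 4 - 1*(-6) = 4 + 6 = 10)
P(U, H) = U
s(I, j) = -½ (s(I, j) = -½ + (¼)*0 = -½ + 0 = -½)
(s(A, 6) + P(1, 4))*4 = (-½ + 1)*4 = (½)*4 = 2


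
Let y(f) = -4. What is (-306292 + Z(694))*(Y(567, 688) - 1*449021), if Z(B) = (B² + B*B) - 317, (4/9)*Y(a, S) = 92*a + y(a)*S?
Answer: -221849654572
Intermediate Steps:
Y(a, S) = -9*S + 207*a (Y(a, S) = 9*(92*a - 4*S)/4 = 9*(-4*S + 92*a)/4 = -9*S + 207*a)
Z(B) = -317 + 2*B² (Z(B) = (B² + B²) - 317 = 2*B² - 317 = -317 + 2*B²)
(-306292 + Z(694))*(Y(567, 688) - 1*449021) = (-306292 + (-317 + 2*694²))*((-9*688 + 207*567) - 1*449021) = (-306292 + (-317 + 2*481636))*((-6192 + 117369) - 449021) = (-306292 + (-317 + 963272))*(111177 - 449021) = (-306292 + 962955)*(-337844) = 656663*(-337844) = -221849654572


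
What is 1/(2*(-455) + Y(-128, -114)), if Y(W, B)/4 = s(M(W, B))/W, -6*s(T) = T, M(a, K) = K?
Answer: -32/29139 ≈ -0.0010982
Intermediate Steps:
s(T) = -T/6
Y(W, B) = -2*B/(3*W) (Y(W, B) = 4*((-B/6)/W) = 4*(-B/(6*W)) = -2*B/(3*W))
1/(2*(-455) + Y(-128, -114)) = 1/(2*(-455) - ⅔*(-114)/(-128)) = 1/(-910 - ⅔*(-114)*(-1/128)) = 1/(-910 - 19/32) = 1/(-29139/32) = -32/29139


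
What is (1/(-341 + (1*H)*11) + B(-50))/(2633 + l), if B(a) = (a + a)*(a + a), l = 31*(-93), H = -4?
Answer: -3849999/96250 ≈ -40.000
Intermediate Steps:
l = -2883
B(a) = 4*a² (B(a) = (2*a)*(2*a) = 4*a²)
(1/(-341 + (1*H)*11) + B(-50))/(2633 + l) = (1/(-341 + (1*(-4))*11) + 4*(-50)²)/(2633 - 2883) = (1/(-341 - 4*11) + 4*2500)/(-250) = (1/(-341 - 44) + 10000)*(-1/250) = (1/(-385) + 10000)*(-1/250) = (-1/385 + 10000)*(-1/250) = (3849999/385)*(-1/250) = -3849999/96250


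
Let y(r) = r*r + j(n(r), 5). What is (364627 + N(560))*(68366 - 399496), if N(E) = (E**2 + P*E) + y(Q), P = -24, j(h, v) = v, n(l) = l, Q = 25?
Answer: -220339531210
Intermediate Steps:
y(r) = 5 + r**2 (y(r) = r*r + 5 = r**2 + 5 = 5 + r**2)
N(E) = 630 + E**2 - 24*E (N(E) = (E**2 - 24*E) + (5 + 25**2) = (E**2 - 24*E) + (5 + 625) = (E**2 - 24*E) + 630 = 630 + E**2 - 24*E)
(364627 + N(560))*(68366 - 399496) = (364627 + (630 + 560**2 - 24*560))*(68366 - 399496) = (364627 + (630 + 313600 - 13440))*(-331130) = (364627 + 300790)*(-331130) = 665417*(-331130) = -220339531210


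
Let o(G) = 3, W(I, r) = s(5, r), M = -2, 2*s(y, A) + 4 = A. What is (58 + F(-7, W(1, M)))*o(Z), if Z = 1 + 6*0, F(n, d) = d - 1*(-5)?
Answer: 180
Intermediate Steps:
s(y, A) = -2 + A/2
W(I, r) = -2 + r/2
F(n, d) = 5 + d (F(n, d) = d + 5 = 5 + d)
Z = 1 (Z = 1 + 0 = 1)
(58 + F(-7, W(1, M)))*o(Z) = (58 + (5 + (-2 + (½)*(-2))))*3 = (58 + (5 + (-2 - 1)))*3 = (58 + (5 - 3))*3 = (58 + 2)*3 = 60*3 = 180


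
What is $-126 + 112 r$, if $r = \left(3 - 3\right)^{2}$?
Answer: $-126$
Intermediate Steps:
$r = 0$ ($r = 0^{2} = 0$)
$-126 + 112 r = -126 + 112 \cdot 0 = -126 + 0 = -126$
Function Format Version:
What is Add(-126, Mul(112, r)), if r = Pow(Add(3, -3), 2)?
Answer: -126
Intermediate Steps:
r = 0 (r = Pow(0, 2) = 0)
Add(-126, Mul(112, r)) = Add(-126, Mul(112, 0)) = Add(-126, 0) = -126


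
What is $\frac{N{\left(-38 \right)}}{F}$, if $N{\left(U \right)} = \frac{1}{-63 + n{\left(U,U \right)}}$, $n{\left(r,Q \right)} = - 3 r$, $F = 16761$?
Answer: $\frac{1}{854811} \approx 1.1698 \cdot 10^{-6}$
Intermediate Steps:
$N{\left(U \right)} = \frac{1}{-63 - 3 U}$
$\frac{N{\left(-38 \right)}}{F} = \frac{\left(-1\right) \frac{1}{63 + 3 \left(-38\right)}}{16761} = - \frac{1}{63 - 114} \cdot \frac{1}{16761} = - \frac{1}{-51} \cdot \frac{1}{16761} = \left(-1\right) \left(- \frac{1}{51}\right) \frac{1}{16761} = \frac{1}{51} \cdot \frac{1}{16761} = \frac{1}{854811}$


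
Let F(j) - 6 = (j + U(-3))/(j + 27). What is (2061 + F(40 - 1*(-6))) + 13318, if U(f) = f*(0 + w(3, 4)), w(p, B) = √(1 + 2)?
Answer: 1123151/73 - 3*√3/73 ≈ 15386.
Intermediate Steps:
w(p, B) = √3
U(f) = f*√3 (U(f) = f*(0 + √3) = f*√3)
F(j) = 6 + (j - 3*√3)/(27 + j) (F(j) = 6 + (j - 3*√3)/(j + 27) = 6 + (j - 3*√3)/(27 + j))
(2061 + F(40 - 1*(-6))) + 13318 = (2061 + (162 - 3*√3 + 7*(40 - 1*(-6)))/(27 + (40 - 1*(-6)))) + 13318 = (2061 + (162 - 3*√3 + 7*(40 + 6))/(27 + (40 + 6))) + 13318 = (2061 + (162 - 3*√3 + 7*46)/(27 + 46)) + 13318 = (2061 + (162 - 3*√3 + 322)/73) + 13318 = (2061 + (484 - 3*√3)/73) + 13318 = (2061 + (484/73 - 3*√3/73)) + 13318 = (150937/73 - 3*√3/73) + 13318 = 1123151/73 - 3*√3/73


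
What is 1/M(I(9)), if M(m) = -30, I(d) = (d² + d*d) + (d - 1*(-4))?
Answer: -1/30 ≈ -0.033333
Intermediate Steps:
I(d) = 4 + d + 2*d² (I(d) = (d² + d²) + (d + 4) = 2*d² + (4 + d) = 4 + d + 2*d²)
1/M(I(9)) = 1/(-30) = -1/30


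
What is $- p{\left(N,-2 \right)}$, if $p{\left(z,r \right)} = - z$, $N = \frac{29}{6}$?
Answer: $\frac{29}{6} \approx 4.8333$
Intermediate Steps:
$N = \frac{29}{6}$ ($N = 29 \cdot \frac{1}{6} = \frac{29}{6} \approx 4.8333$)
$- p{\left(N,-2 \right)} = - \frac{\left(-1\right) 29}{6} = \left(-1\right) \left(- \frac{29}{6}\right) = \frac{29}{6}$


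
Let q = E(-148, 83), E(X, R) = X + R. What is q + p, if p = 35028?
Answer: 34963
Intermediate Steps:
E(X, R) = R + X
q = -65 (q = 83 - 148 = -65)
q + p = -65 + 35028 = 34963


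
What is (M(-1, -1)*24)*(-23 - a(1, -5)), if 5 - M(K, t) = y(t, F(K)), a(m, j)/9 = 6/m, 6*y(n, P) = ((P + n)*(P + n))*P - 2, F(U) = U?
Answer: -11088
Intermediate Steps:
y(n, P) = -⅓ + P*(P + n)²/6 (y(n, P) = (((P + n)*(P + n))*P - 2)/6 = ((P + n)²*P - 2)/6 = (P*(P + n)² - 2)/6 = (-2 + P*(P + n)²)/6 = -⅓ + P*(P + n)²/6)
a(m, j) = 54/m (a(m, j) = 9*(6/m) = 54/m)
M(K, t) = 16/3 - K*(K + t)²/6 (M(K, t) = 5 - (-⅓ + K*(K + t)²/6) = 5 + (⅓ - K*(K + t)²/6) = 16/3 - K*(K + t)²/6)
(M(-1, -1)*24)*(-23 - a(1, -5)) = ((16/3 - ⅙*(-1)*(-1 - 1)²)*24)*(-23 - 54/1) = ((16/3 - ⅙*(-1)*(-2)²)*24)*(-23 - 54) = ((16/3 - ⅙*(-1)*4)*24)*(-23 - 1*54) = ((16/3 + ⅔)*24)*(-23 - 54) = (6*24)*(-77) = 144*(-77) = -11088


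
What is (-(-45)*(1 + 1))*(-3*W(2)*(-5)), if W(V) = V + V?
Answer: 5400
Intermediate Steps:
W(V) = 2*V
(-(-45)*(1 + 1))*(-3*W(2)*(-5)) = (-(-45)*(1 + 1))*(-6*2*(-5)) = (-(-45)*2)*(-3*4*(-5)) = (-9*(-10))*(-12*(-5)) = 90*60 = 5400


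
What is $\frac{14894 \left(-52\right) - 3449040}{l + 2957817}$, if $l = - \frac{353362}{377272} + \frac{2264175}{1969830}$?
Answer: $- \frac{17437579246433696}{12211869329316967} \approx -1.4279$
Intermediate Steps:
$l = \frac{878593123}{4128676132}$ ($l = \left(-353362\right) \frac{1}{377272} + 2264175 \cdot \frac{1}{1969830} = - \frac{176681}{188636} + \frac{50315}{43774} = \frac{878593123}{4128676132} \approx 0.2128$)
$\frac{14894 \left(-52\right) - 3449040}{l + 2957817} = \frac{14894 \left(-52\right) - 3449040}{\frac{878593123}{4128676132} + 2957817} = \frac{-774488 - 3449040}{\frac{12211869329316967}{4128676132}} = \left(-4223528\right) \frac{4128676132}{12211869329316967} = - \frac{17437579246433696}{12211869329316967}$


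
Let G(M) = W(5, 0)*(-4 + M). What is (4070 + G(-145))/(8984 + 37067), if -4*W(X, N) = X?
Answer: 17025/184204 ≈ 0.092425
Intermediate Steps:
W(X, N) = -X/4
G(M) = 5 - 5*M/4 (G(M) = (-¼*5)*(-4 + M) = -5*(-4 + M)/4 = 5 - 5*M/4)
(4070 + G(-145))/(8984 + 37067) = (4070 + (5 - 5/4*(-145)))/(8984 + 37067) = (4070 + (5 + 725/4))/46051 = (4070 + 745/4)*(1/46051) = (17025/4)*(1/46051) = 17025/184204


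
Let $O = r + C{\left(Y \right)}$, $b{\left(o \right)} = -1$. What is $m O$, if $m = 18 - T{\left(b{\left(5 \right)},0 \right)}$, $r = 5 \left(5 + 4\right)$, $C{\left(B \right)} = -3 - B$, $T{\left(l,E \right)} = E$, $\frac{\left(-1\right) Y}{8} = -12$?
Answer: $-972$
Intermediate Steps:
$Y = 96$ ($Y = \left(-8\right) \left(-12\right) = 96$)
$r = 45$ ($r = 5 \cdot 9 = 45$)
$O = -54$ ($O = 45 - 99 = -54$)
$m = 18$ ($m = 18 - 0 = 18 + 0 = 18$)
$m O = 18 \left(-54\right) = -972$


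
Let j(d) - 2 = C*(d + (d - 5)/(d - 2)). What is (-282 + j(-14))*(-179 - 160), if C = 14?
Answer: 1245825/8 ≈ 1.5573e+5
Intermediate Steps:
j(d) = 2 + 14*d + 14*(-5 + d)/(-2 + d) (j(d) = 2 + 14*(d + (d - 5)/(d - 2)) = 2 + 14*(d + (-5 + d)/(-2 + d)) = 2 + (14*d + 14*(-5 + d)/(-2 + d)) = 2 + 14*d + 14*(-5 + d)/(-2 + d))
(-282 + j(-14))*(-179 - 160) = (-282 + 2*(-37 - 6*(-14) + 7*(-14)²)/(-2 - 14))*(-179 - 160) = (-282 + 2*(-37 + 84 + 7*196)/(-16))*(-339) = (-282 + 2*(-1/16)*(-37 + 84 + 1372))*(-339) = (-282 + 2*(-1/16)*1419)*(-339) = (-282 - 1419/8)*(-339) = -3675/8*(-339) = 1245825/8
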